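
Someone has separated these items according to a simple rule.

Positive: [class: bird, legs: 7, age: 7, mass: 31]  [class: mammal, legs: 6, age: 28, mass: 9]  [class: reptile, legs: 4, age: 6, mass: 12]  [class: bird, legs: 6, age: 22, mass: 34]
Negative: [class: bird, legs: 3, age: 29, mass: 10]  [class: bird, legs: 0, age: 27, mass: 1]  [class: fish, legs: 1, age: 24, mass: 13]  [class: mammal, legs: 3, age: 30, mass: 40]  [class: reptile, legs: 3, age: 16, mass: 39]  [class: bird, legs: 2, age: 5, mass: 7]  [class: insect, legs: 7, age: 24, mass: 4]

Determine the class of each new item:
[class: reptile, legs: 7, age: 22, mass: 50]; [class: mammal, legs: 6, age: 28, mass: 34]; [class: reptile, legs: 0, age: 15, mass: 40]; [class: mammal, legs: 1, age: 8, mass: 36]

Positive, Positive, Negative, Negative

The distinguishing property — legs ≥ 4 AND mass ≥ 7 — holds for all the 'Positive' cases and none of the 'Negative' cases.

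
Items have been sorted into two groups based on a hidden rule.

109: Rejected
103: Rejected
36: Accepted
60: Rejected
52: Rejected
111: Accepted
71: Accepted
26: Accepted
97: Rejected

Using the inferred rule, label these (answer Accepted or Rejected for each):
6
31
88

The pattern is that an item is 'Accepted' exactly when: ≡ 1 (mod 5).
6: Accepted (6 mod 5 = 1). 31: Accepted (31 mod 5 = 1). 88: Rejected (88 mod 5 = 3).

Accepted, Accepted, Rejected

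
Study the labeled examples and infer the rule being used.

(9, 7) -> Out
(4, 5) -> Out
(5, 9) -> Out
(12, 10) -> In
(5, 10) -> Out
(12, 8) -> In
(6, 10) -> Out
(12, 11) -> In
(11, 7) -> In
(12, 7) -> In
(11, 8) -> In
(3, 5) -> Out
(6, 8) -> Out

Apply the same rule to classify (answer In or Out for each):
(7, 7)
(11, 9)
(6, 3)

Out, In, Out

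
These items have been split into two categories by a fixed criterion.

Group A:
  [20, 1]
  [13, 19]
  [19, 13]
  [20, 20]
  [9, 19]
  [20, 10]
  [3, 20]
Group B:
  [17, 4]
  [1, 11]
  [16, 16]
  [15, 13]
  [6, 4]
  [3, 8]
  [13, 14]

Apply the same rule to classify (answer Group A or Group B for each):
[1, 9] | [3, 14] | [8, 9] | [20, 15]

Group B, Group B, Group B, Group A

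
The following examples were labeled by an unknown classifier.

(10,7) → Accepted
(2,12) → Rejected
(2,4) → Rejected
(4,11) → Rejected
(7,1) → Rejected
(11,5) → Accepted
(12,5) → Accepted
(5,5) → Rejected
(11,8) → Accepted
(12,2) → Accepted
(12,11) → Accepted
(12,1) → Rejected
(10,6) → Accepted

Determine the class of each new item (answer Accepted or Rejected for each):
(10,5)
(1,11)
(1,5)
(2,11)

The pattern is that an item is 'Accepted' exactly when: first > second AND sum ≥ 14.
(10,5): 10 > 5, 10+5 = 15, meets the rule → Accepted. (1,11): 1 < 11, 1+11 = 12, does not satisfy this → Rejected. (1,5): 1 < 5, 1+5 = 6, does not satisfy this → Rejected. (2,11): 2 < 11, 2+11 = 13, does not satisfy this → Rejected.

Accepted, Rejected, Rejected, Rejected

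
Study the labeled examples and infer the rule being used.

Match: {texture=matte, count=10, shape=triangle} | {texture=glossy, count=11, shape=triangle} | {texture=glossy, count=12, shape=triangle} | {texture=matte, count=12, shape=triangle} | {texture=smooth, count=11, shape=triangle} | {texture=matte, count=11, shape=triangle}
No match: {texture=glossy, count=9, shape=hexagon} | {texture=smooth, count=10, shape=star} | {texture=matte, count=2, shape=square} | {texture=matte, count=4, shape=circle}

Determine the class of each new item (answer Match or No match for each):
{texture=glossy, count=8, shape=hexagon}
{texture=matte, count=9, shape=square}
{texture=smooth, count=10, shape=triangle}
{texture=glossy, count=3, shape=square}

No match, No match, Match, No match

Comparing the two groups points to one rule — shape is triangle.
{texture=glossy, count=8, shape=hexagon}: shape is hexagon — doesn't match, so No match.
{texture=matte, count=9, shape=square}: shape is square — doesn't match, so No match.
{texture=smooth, count=10, shape=triangle}: shape is triangle — matches, so Match.
{texture=glossy, count=3, shape=square}: shape is square — doesn't match, so No match.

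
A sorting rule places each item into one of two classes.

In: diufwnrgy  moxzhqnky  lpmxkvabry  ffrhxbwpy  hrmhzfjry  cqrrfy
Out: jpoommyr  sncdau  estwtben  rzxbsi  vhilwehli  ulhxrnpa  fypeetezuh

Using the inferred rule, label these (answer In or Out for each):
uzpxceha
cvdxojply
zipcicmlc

Out, In, Out

The common property of the 'In' items is: ends with 'y'. No 'Out' item has it.
Out: uzpxceha, since ends with 'a'.
In: cvdxojply, since ends with 'y'.
Out: zipcicmlc, since ends with 'c'.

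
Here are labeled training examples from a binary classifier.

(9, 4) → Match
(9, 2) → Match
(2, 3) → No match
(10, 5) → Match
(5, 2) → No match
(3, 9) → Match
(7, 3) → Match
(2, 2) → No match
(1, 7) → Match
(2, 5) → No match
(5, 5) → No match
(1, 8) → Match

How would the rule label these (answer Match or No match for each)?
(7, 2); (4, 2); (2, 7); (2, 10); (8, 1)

The classifier is using: max ≥ 7.
(7, 2) — max 7, hence Match. (4, 2) — max 4, hence No match. (2, 7) — max 7, hence Match. (2, 10) — max 10, hence Match. (8, 1) — max 8, hence Match.

Match, No match, Match, Match, Match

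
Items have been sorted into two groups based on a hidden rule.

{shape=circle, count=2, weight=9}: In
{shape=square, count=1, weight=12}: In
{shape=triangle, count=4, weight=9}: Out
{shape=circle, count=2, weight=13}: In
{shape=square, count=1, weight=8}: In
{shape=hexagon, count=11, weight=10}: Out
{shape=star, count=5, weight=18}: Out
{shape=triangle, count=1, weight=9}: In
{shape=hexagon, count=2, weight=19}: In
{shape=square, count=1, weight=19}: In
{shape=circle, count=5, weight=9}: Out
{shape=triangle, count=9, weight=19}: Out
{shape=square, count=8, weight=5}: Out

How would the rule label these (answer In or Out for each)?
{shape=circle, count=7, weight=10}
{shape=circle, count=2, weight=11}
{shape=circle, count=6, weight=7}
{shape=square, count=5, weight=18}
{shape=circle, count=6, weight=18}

Out, In, Out, Out, Out

The rule appears to be: count ≤ 2.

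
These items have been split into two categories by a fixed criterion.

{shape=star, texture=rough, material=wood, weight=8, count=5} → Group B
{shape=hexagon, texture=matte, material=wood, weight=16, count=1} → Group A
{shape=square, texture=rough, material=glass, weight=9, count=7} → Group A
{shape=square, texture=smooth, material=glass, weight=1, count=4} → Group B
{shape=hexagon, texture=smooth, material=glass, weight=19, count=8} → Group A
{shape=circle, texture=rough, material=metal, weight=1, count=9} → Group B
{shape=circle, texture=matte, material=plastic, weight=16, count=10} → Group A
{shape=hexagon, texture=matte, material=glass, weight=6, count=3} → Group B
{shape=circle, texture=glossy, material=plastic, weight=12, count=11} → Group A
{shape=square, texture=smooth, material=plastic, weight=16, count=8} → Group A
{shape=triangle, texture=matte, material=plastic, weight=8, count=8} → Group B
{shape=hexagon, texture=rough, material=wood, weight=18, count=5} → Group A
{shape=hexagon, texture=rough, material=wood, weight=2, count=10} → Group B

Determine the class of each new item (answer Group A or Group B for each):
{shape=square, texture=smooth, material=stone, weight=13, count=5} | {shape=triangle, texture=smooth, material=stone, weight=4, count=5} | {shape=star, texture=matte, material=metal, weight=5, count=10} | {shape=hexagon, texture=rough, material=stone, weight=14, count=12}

Group A, Group B, Group B, Group A

The pattern is that an item is 'Group A' exactly when: weight ≥ 9.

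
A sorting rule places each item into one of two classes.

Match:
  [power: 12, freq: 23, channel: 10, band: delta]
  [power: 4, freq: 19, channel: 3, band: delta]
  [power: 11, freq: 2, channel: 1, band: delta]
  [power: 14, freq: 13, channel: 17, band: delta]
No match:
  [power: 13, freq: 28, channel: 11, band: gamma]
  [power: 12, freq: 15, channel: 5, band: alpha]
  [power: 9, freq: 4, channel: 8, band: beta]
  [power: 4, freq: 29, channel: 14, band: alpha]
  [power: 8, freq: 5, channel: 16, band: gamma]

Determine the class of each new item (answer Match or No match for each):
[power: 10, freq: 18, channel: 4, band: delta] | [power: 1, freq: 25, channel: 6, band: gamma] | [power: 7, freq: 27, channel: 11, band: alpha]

Match, No match, No match

The distinguishing property — band is delta — holds for all the 'Match' cases and none of the 'No match' cases.
[power: 10, freq: 18, channel: 4, band: delta]: band is delta — passes, so Match.
[power: 1, freq: 25, channel: 6, band: gamma]: band is gamma — lacks this property, so No match.
[power: 7, freq: 27, channel: 11, band: alpha]: band is alpha — lacks this property, so No match.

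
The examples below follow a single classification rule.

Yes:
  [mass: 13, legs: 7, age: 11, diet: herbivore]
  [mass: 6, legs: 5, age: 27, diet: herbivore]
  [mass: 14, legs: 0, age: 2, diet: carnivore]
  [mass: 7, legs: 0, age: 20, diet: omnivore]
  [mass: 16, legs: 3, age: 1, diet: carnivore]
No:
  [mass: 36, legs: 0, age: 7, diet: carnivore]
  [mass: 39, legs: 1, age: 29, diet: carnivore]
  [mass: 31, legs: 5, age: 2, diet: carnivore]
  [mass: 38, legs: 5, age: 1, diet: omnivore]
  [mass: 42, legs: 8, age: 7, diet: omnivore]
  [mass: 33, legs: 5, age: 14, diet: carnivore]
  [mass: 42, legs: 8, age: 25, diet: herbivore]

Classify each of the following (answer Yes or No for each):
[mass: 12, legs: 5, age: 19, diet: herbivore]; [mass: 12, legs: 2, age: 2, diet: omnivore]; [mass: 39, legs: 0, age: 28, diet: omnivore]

The rule appears to be: mass ≤ 16.
Yes: [mass: 12, legs: 5, age: 19, diet: herbivore], since mass = 12. Yes: [mass: 12, legs: 2, age: 2, diet: omnivore], since mass = 12. No: [mass: 39, legs: 0, age: 28, diet: omnivore], since mass = 39.

Yes, Yes, No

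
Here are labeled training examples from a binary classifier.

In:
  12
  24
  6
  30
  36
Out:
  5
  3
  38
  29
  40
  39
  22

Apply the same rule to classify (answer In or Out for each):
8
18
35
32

The pattern is that an item is 'In' exactly when: multiple of 6.
8: 8 = 6·1 + 2 — fails the rule, so Out.
18: 18 = 6·3 — checks out, so In.
35: 35 = 6·5 + 5 — fails the rule, so Out.
32: 32 = 6·5 + 2 — fails the rule, so Out.

Out, In, Out, Out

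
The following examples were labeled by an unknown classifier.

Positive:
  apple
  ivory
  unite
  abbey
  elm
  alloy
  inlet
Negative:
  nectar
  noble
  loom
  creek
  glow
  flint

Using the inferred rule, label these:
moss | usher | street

Negative, Positive, Negative

The pattern is that an item is 'Positive' exactly when: starts with a vowel.
moss: starts with 'm' — does not fit, so Negative. usher: starts with 'u' — fits, so Positive. street: starts with 's' — does not fit, so Negative.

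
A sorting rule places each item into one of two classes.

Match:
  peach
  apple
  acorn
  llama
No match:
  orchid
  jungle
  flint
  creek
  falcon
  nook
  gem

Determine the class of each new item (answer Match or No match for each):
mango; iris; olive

'Match' ⟺ odd length AND contains 'a'.
mango: length 5, has 'a', matches → Match. iris: length 4, no 'a', does not satisfy this → No match. olive: length 5, no 'a', does not satisfy this → No match.

Match, No match, No match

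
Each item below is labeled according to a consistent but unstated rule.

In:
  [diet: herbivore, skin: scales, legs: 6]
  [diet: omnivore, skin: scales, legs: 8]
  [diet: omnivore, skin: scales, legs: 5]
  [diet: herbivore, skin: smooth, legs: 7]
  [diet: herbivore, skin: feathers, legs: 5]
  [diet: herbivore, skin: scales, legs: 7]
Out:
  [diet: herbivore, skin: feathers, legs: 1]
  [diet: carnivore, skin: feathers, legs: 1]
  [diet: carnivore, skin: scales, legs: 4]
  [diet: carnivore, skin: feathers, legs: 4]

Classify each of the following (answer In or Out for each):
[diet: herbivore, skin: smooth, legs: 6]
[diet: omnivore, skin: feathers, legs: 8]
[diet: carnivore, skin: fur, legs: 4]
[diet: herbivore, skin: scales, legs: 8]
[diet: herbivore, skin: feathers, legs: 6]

In, In, Out, In, In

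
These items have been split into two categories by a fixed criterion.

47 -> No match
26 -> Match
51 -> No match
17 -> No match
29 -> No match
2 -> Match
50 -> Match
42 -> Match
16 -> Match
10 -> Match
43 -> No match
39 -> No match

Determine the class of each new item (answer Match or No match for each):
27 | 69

Rule: even. This holds for each 'Match' example and fails for each 'No match' one.
No match: 27, since 27 is odd. No match: 69, since 69 is odd.

No match, No match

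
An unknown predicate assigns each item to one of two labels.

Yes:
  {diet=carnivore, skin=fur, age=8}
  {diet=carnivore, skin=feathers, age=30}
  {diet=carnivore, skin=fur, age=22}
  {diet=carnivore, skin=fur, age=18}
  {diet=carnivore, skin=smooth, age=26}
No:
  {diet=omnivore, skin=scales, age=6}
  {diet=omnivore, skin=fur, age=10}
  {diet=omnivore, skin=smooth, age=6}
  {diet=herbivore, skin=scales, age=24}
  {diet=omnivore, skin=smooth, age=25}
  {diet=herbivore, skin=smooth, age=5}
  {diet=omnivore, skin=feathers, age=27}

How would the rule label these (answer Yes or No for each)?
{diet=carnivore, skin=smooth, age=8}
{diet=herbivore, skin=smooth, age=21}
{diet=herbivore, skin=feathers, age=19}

The simplest hypothesis consistent with all the labels is: diet is carnivore.

Yes, No, No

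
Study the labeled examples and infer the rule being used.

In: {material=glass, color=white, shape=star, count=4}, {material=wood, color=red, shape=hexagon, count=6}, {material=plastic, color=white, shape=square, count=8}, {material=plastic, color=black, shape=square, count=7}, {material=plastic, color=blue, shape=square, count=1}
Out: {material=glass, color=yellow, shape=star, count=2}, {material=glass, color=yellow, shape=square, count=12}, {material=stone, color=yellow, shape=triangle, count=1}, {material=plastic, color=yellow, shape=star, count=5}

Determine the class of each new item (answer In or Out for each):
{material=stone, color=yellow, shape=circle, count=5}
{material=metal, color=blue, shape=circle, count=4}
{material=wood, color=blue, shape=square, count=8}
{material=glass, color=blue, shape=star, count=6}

Out, In, In, In

Every 'In' example satisfies: color is not yellow. None of the 'Out' examples do.
Out: {material=stone, color=yellow, shape=circle, count=5}, since color is yellow.
In: {material=metal, color=blue, shape=circle, count=4}, since color is blue.
In: {material=wood, color=blue, shape=square, count=8}, since color is blue.
In: {material=glass, color=blue, shape=star, count=6}, since color is blue.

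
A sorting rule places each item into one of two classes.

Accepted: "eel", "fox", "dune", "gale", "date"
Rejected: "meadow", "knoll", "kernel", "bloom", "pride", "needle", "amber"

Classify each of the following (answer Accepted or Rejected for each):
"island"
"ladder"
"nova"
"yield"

Rejected, Rejected, Accepted, Rejected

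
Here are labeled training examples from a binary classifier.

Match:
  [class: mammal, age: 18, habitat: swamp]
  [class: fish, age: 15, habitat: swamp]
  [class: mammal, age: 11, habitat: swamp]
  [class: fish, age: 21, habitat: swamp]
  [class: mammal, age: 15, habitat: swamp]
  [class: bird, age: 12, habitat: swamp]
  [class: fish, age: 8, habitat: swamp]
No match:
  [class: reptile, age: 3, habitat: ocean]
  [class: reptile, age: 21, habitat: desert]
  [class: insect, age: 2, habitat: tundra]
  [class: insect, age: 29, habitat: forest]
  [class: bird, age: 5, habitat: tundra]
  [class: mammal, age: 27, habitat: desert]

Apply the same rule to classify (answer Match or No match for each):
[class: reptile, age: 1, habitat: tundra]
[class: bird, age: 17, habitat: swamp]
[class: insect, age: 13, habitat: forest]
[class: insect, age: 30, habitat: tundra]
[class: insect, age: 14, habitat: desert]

No match, Match, No match, No match, No match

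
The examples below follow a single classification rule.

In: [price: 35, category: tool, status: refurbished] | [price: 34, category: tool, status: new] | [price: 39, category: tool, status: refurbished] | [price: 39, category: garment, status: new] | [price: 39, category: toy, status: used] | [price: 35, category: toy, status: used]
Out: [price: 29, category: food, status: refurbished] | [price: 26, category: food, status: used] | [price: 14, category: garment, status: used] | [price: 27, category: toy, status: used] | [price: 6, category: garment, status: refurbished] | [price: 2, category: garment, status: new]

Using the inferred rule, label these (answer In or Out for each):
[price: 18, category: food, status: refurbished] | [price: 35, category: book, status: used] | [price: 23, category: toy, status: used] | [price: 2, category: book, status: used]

Out, In, Out, Out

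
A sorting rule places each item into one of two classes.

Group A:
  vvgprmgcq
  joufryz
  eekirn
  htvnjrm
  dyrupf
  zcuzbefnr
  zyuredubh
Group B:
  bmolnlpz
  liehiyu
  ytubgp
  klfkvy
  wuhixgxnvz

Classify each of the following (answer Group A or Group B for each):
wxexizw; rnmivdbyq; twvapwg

Group B, Group A, Group B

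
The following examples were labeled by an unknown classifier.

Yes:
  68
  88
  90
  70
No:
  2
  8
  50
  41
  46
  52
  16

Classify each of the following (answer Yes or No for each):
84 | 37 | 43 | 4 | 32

The pattern is that an item is 'Yes' exactly when: at least 68.

Yes, No, No, No, No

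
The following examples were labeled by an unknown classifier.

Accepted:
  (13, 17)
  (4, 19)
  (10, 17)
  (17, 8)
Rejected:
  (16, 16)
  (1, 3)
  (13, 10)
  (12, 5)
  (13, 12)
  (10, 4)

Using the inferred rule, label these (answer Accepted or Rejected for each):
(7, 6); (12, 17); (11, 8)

The common property of the 'Accepted' items is: max ≥ 17. No 'Rejected' item has it.

Rejected, Accepted, Rejected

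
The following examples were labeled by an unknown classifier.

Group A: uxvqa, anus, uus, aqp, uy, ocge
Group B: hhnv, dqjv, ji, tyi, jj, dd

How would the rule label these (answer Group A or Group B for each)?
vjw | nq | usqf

The distinguishing property — starts with a vowel — holds for all the 'Group A' cases and none of the 'Group B' cases.
vjw → starts with 'v' → Group B.
nq → starts with 'n' → Group B.
usqf → starts with 'u' → Group A.

Group B, Group B, Group A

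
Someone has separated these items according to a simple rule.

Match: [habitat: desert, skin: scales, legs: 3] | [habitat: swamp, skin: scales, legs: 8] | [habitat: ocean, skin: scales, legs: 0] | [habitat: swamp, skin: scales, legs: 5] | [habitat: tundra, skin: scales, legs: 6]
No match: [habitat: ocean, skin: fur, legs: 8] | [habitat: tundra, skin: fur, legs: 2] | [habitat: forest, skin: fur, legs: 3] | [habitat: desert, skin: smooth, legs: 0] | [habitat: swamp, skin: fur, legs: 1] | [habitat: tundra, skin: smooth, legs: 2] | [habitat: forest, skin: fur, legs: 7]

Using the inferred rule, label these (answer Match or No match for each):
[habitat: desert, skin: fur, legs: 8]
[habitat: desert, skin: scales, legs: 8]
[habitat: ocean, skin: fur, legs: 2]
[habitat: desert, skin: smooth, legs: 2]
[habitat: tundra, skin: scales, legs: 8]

No match, Match, No match, No match, Match

Rule: skin is scales. This holds for each 'Match' example and fails for each 'No match' one.
[habitat: desert, skin: fur, legs: 8] → skin is fur → No match. [habitat: desert, skin: scales, legs: 8] → skin is scales → Match. [habitat: ocean, skin: fur, legs: 2] → skin is fur → No match. [habitat: desert, skin: smooth, legs: 2] → skin is smooth → No match. [habitat: tundra, skin: scales, legs: 8] → skin is scales → Match.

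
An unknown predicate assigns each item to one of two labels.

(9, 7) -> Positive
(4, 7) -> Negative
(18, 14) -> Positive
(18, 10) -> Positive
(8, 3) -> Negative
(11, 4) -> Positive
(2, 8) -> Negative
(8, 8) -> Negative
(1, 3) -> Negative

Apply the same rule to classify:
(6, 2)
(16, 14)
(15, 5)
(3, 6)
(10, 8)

Negative, Positive, Positive, Negative, Positive

The simplest hypothesis consistent with all the labels is: first ≥ 9.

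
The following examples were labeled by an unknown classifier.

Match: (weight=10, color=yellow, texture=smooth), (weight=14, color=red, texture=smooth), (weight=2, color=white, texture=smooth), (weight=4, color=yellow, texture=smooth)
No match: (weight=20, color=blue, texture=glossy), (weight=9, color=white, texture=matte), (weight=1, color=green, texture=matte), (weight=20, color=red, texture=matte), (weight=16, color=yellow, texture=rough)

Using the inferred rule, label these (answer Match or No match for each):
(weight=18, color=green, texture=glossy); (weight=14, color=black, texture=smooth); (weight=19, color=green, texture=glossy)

A rule that fits every label: texture is smooth — true of each 'Match' example, false of each 'No match' one.
(weight=18, color=green, texture=glossy): No match (texture is glossy). (weight=14, color=black, texture=smooth): Match (texture is smooth). (weight=19, color=green, texture=glossy): No match (texture is glossy).

No match, Match, No match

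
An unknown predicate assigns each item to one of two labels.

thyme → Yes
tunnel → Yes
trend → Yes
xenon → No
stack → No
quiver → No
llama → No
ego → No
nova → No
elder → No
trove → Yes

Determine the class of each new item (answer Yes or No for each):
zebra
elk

No, No

The pattern is that an item is 'Yes' exactly when: starts with 't'.
zebra: No (starts with 'z').
elk: No (starts with 'e').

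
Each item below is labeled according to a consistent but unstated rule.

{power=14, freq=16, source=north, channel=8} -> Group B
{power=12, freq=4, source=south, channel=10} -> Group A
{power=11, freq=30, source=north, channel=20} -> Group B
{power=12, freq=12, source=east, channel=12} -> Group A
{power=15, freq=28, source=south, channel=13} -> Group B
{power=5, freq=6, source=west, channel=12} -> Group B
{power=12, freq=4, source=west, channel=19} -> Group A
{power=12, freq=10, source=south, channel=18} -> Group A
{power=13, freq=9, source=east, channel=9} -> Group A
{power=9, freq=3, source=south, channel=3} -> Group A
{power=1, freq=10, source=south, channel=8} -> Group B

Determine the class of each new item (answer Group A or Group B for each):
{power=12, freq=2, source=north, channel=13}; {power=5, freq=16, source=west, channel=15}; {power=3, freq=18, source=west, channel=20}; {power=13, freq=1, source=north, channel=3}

The common property of the 'Group A' items is: power ≥ 9 AND freq ≤ 12. No 'Group B' item has it.
{power=12, freq=2, source=north, channel=13}: power = 12, freq = 2 — matches, so Group A. {power=5, freq=16, source=west, channel=15}: power = 5, freq = 16 — does not fit, so Group B. {power=3, freq=18, source=west, channel=20}: power = 3, freq = 18 — does not fit, so Group B. {power=13, freq=1, source=north, channel=3}: power = 13, freq = 1 — matches, so Group A.

Group A, Group B, Group B, Group A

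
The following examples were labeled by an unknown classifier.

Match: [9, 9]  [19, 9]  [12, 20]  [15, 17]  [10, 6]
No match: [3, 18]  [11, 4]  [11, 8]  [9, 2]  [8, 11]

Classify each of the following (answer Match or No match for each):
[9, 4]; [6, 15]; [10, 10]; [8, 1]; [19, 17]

The common property of the 'Match' items is: sum is even. No 'No match' item has it.
No match: [9, 4], since 9+4 = 13. No match: [6, 15], since 6+15 = 21. Match: [10, 10], since 10+10 = 20. No match: [8, 1], since 8+1 = 9. Match: [19, 17], since 19+17 = 36.

No match, No match, Match, No match, Match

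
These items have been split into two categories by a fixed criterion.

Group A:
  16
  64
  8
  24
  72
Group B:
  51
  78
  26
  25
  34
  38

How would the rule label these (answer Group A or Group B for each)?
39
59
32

Group B, Group B, Group A

All 'Group A' examples share one property — multiple of 4 — and every 'Group B' example lacks it.
Group B: 39, since 39 = 4·9 + 3.
Group B: 59, since 59 = 4·14 + 3.
Group A: 32, since 32 = 4·8.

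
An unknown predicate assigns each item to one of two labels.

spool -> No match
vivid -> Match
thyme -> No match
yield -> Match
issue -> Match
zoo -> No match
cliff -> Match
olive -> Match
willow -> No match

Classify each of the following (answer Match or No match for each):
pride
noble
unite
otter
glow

Rule: odd length AND contains 'i'. This holds for each 'Match' example and fails for each 'No match' one.
pride — length 5, has 'i', hence Match.
noble — length 5, no 'i', hence No match.
unite — length 5, has 'i', hence Match.
otter — length 5, no 'i', hence No match.
glow — length 4, no 'i', hence No match.

Match, No match, Match, No match, No match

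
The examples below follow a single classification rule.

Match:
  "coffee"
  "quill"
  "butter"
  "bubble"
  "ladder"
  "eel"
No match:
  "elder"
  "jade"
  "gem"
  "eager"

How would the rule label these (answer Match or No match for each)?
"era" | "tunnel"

No match, Match

Looking at the examples, the only property every 'Match' case has and every 'No match' case lacks is: has a double letter.
"era": No match (no doubled letter). "tunnel": Match ('nn' doubled).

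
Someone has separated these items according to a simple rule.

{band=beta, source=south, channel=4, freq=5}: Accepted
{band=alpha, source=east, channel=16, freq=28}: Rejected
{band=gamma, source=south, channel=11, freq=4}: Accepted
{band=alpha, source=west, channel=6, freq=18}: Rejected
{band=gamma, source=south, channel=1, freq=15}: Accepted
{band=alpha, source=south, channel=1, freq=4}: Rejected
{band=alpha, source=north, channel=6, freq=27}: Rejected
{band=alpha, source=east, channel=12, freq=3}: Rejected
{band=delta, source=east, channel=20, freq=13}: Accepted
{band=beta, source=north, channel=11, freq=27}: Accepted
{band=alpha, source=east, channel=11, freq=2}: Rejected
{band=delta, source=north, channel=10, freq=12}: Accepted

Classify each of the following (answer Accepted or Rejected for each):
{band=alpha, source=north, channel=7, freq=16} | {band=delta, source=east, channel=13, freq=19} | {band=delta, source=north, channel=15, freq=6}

All 'Accepted' examples share one property — band is not alpha — and every 'Rejected' example lacks it.

Rejected, Accepted, Accepted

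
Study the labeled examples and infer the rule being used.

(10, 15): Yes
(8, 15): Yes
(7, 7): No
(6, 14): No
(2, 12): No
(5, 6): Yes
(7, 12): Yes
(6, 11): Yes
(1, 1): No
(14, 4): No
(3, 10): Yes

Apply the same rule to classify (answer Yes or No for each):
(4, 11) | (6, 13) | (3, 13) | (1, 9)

'Yes' ⟺ sum is odd.
(4, 11): Yes (4+11 = 15).
(6, 13): Yes (6+13 = 19).
(3, 13): No (3+13 = 16).
(1, 9): No (1+9 = 10).

Yes, Yes, No, No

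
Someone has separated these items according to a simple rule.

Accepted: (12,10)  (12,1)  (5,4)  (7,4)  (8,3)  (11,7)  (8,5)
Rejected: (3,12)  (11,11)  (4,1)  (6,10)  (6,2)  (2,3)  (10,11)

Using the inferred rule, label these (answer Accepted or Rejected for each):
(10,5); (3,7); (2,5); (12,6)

Accepted, Rejected, Rejected, Accepted

A rule that fits every label: first > second AND sum ≥ 9 — true of each 'Accepted' example, false of each 'Rejected' one.
(10,5): 10 > 5, 10+5 = 15, qualifies → Accepted.
(3,7): 3 < 7, 3+7 = 10, doesn't qualify → Rejected.
(2,5): 2 < 5, 2+5 = 7, doesn't qualify → Rejected.
(12,6): 12 > 6, 12+6 = 18, qualifies → Accepted.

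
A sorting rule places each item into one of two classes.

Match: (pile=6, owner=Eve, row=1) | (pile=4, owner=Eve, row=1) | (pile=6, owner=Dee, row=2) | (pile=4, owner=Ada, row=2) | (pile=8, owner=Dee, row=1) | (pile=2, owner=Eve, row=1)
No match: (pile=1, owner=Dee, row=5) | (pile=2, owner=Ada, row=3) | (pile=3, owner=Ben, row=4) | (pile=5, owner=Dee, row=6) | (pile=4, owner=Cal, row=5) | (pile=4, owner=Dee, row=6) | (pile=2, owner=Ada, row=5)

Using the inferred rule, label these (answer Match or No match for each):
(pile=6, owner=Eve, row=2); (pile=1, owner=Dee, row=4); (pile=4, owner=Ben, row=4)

A rule that fits every label: row ≤ 2 — true of each 'Match' example, false of each 'No match' one.
(pile=6, owner=Eve, row=2) → row = 2 → Match. (pile=1, owner=Dee, row=4) → row = 4 → No match. (pile=4, owner=Ben, row=4) → row = 4 → No match.

Match, No match, No match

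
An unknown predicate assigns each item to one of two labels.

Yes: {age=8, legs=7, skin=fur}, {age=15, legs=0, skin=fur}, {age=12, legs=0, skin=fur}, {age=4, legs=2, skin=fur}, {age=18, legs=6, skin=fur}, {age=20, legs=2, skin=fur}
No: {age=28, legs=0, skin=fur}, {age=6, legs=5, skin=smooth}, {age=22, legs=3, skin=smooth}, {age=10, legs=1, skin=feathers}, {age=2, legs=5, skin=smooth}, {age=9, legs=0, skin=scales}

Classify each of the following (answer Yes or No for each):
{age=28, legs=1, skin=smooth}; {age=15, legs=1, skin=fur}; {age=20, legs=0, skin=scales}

The distinguishing property — skin is fur AND age ≤ 20 — holds for all the 'Yes' cases and none of the 'No' cases.
No: {age=28, legs=1, skin=smooth}, since skin is smooth, age = 28.
Yes: {age=15, legs=1, skin=fur}, since skin is fur, age = 15.
No: {age=20, legs=0, skin=scales}, since skin is scales, age = 20.

No, Yes, No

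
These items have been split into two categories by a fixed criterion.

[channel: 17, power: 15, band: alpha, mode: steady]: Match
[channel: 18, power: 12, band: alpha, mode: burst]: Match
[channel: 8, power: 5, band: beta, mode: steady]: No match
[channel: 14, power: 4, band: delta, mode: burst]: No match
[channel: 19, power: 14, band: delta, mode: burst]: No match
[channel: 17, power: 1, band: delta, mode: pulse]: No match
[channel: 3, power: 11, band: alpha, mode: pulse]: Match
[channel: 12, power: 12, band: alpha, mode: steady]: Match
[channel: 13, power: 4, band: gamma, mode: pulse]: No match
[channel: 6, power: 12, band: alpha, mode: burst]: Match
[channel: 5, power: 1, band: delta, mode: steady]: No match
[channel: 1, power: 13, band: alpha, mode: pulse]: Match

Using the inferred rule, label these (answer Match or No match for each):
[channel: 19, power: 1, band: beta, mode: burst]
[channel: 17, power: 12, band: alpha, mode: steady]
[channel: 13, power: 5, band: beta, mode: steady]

No match, Match, No match

The rule appears to be: band is alpha.
[channel: 19, power: 1, band: beta, mode: burst]: band is beta, lacks this property → No match. [channel: 17, power: 12, band: alpha, mode: steady]: band is alpha, has this property → Match. [channel: 13, power: 5, band: beta, mode: steady]: band is beta, lacks this property → No match.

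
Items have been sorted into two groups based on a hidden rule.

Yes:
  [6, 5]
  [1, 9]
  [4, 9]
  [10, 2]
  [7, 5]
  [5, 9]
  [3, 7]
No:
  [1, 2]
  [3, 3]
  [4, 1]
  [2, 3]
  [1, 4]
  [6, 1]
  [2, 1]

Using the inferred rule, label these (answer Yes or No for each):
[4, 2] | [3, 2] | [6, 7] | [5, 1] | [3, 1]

The distinguishing property — sum ≥ 10 — holds for all the 'Yes' cases and none of the 'No' cases.
[4, 2]: 4+2 = 6, does not fit → No.
[3, 2]: 3+2 = 5, does not fit → No.
[6, 7]: 6+7 = 13, qualifies → Yes.
[5, 1]: 5+1 = 6, does not fit → No.
[3, 1]: 3+1 = 4, does not fit → No.

No, No, Yes, No, No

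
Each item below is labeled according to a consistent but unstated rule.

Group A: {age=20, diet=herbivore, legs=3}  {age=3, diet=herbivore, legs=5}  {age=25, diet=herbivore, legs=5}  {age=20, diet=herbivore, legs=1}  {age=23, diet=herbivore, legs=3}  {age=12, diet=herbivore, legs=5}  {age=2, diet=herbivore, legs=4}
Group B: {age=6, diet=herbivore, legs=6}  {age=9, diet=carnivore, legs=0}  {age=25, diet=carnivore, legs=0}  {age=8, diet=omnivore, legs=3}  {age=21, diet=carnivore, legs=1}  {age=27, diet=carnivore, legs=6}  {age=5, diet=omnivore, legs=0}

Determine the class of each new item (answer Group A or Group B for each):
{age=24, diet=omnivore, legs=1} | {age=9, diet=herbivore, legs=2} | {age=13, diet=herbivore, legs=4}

All 'Group A' examples share one property — diet is herbivore AND legs ≤ 5 — and every 'Group B' example lacks it.

Group B, Group A, Group A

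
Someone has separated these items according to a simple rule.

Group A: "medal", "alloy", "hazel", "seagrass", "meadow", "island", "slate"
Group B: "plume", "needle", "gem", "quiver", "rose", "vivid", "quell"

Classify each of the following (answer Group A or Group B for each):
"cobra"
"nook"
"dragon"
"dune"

Group A, Group B, Group A, Group B

Checking candidate rules against both groups, what survives is: contains 'a'.
"cobra" — has 'a', hence Group A.
"nook" — no 'a', hence Group B.
"dragon" — has 'a', hence Group A.
"dune" — no 'a', hence Group B.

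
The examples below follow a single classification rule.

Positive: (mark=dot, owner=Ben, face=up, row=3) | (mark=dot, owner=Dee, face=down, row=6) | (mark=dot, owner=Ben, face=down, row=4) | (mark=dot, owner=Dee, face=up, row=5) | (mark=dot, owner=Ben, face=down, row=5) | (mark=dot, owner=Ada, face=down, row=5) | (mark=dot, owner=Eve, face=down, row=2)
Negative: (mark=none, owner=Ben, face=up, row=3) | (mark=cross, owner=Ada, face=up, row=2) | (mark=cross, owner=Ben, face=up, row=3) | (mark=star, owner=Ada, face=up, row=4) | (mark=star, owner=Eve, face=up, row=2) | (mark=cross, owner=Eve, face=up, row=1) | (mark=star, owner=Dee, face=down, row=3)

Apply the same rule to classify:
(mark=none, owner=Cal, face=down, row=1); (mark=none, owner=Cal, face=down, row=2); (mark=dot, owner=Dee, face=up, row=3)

Negative, Negative, Positive

One predicate separates the groups cleanly: mark is dot.
(mark=none, owner=Cal, face=down, row=1): Negative (mark is none).
(mark=none, owner=Cal, face=down, row=2): Negative (mark is none).
(mark=dot, owner=Dee, face=up, row=3): Positive (mark is dot).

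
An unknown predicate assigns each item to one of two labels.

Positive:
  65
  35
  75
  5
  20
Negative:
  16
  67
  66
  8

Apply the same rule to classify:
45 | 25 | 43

Positive, Positive, Negative

Every 'Positive' example satisfies: multiple of 5. None of the 'Negative' examples do.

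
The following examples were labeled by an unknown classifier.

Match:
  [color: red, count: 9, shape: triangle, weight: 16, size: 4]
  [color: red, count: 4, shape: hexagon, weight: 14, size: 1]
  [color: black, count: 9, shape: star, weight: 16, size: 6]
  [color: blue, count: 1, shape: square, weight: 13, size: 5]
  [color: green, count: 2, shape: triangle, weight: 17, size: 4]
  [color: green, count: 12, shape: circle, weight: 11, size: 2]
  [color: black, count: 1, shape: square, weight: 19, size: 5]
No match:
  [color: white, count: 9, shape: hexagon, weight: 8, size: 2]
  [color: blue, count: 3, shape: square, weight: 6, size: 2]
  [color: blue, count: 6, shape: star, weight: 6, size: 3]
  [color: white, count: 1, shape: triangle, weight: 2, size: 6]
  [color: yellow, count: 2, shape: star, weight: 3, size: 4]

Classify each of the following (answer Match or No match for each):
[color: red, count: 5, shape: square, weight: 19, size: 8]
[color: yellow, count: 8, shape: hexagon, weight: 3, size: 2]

The common property of the 'Match' items is: weight ≥ 11. No 'No match' item has it.
[color: red, count: 5, shape: square, weight: 19, size: 8] — weight = 19, hence Match.
[color: yellow, count: 8, shape: hexagon, weight: 3, size: 2] — weight = 3, hence No match.

Match, No match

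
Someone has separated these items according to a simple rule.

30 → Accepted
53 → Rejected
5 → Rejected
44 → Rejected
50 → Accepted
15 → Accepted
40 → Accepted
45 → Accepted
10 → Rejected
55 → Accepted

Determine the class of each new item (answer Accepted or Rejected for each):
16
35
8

'Accepted' ⟺ multiple of 5 AND at least 15.
16: Rejected (16 = 5·3 + 1, 16 ≥ 15). 35: Accepted (35 = 5·7, 35 ≥ 15). 8: Rejected (8 = 5·1 + 3, 8 < 15).

Rejected, Accepted, Rejected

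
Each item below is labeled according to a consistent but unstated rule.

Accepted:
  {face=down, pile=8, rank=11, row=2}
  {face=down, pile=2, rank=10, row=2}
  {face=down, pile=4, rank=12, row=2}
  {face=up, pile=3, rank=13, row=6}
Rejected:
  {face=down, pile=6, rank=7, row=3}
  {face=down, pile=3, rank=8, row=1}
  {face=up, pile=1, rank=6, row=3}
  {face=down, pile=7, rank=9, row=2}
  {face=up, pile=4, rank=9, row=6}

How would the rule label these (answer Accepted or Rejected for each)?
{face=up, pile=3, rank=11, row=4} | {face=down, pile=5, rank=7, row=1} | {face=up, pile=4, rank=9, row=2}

Accepted, Rejected, Rejected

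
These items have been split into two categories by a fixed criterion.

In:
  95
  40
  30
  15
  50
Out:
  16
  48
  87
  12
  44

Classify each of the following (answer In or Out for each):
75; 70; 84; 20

In, In, Out, In

Checking candidate rules against both groups, what survives is: multiple of 5.
75 → 75 = 5·15 → In.
70 → 70 = 5·14 → In.
84 → 84 = 5·16 + 4 → Out.
20 → 20 = 5·4 → In.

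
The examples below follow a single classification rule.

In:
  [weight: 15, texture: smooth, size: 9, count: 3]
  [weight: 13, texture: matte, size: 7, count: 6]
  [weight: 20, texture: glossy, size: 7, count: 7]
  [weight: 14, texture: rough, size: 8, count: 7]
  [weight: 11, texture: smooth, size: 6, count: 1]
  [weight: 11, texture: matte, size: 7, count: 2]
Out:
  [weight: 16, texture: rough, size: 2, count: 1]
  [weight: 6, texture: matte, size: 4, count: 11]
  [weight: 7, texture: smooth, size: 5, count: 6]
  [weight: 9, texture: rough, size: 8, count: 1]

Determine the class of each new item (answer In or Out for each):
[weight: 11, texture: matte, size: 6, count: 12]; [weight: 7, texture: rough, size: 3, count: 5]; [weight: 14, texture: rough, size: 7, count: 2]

In, Out, In

Every 'In' example satisfies: size ≥ 4 AND weight ≥ 11. None of the 'Out' examples do.
[weight: 11, texture: matte, size: 6, count: 12]: size = 6, weight = 11 — qualifies, so In. [weight: 7, texture: rough, size: 3, count: 5]: size = 3, weight = 7 — fails this test, so Out. [weight: 14, texture: rough, size: 7, count: 2]: size = 7, weight = 14 — qualifies, so In.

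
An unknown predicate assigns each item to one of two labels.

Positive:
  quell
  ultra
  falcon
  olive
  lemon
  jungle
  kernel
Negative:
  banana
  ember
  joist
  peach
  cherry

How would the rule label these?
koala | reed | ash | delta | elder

One predicate separates the groups cleanly: contains 'l'.

Positive, Negative, Negative, Positive, Positive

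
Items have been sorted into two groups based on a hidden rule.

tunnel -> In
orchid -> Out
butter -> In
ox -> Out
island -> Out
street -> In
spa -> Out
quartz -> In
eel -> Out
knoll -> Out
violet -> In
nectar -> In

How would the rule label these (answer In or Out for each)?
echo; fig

Out, Out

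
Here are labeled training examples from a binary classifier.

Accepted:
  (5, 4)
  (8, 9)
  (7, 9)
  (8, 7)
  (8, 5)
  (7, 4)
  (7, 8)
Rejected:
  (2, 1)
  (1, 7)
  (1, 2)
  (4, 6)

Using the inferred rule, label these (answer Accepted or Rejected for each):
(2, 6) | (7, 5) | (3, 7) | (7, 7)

The classifier is using: first ≥ 5.
(2, 6): first 2, doesn't qualify → Rejected.
(7, 5): first 7, satisfies this → Accepted.
(3, 7): first 3, doesn't qualify → Rejected.
(7, 7): first 7, satisfies this → Accepted.

Rejected, Accepted, Rejected, Accepted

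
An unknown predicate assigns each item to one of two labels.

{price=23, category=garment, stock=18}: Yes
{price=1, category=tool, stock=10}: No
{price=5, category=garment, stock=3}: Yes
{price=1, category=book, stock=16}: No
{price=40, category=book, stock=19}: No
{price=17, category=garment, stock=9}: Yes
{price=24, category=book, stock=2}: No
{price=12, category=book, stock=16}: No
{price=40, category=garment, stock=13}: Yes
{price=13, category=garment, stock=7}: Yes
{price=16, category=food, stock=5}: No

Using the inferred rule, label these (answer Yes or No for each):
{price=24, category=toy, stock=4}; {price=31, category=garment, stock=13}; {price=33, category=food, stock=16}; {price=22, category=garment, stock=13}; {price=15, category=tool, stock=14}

No, Yes, No, Yes, No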